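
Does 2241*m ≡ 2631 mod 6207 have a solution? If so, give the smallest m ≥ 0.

1134

gcd(2241, 6207) = 3, and 3 | 2631, so solutions exist.
Divide through by 3: 747*m = 877 (mod 2069).
747⁻¹ ≡ 1648 (mod 2069).
m ≡ 1648*877 ≡ 1134 (mod 2069).
The smallest non-negative solution is m = 1134.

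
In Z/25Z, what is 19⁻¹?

Run the extended Euclidean algorithm:
25 = 1*19 + 6
19 = 3*6 + 1
6 = 6*1 + 0
gcd(19, 25) = 1, so the inverse exists.
Bézout: 1 = −3*25 + 4*19.
So 19⁻¹ ≡ 4 (mod 25).

4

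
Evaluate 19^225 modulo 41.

14

By square-and-multiply:
19^1 ≡ 19 (mod 41)
19^2 ≡ 19^2 = 361 ≡ 33 (mod 41)
19^4 ≡ 33^2 = 1089 ≡ 23 (mod 41)
19^8 ≡ 23^2 = 529 ≡ 37 (mod 41)
19^16 ≡ 37^2 = 1369 ≡ 16 (mod 41)
19^32 ≡ 16^2 = 256 ≡ 10 (mod 41)
19^64 ≡ 10^2 = 100 ≡ 18 (mod 41)
19^128 ≡ 18^2 = 324 ≡ 37 (mod 41)
19^225 = 19^128 * 19^64 * 19^32 * 19^1 ≡ 37 * 18 * 10 * 19 (mod 41).
Accumulate the product:
37 * 18 = 666 ≡ 10
10 * 10 = 100 ≡ 18
18 * 19 = 342 ≡ 14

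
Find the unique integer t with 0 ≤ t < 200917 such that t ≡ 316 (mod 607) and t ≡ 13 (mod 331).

102292

607⁻¹ mod 331: 607×6 ≡ 1 (mod 331), so 607⁻¹ ≡ 6.
t = 316 + 607×((13 − 316)×6 mod 331) = 316 + 607×168 = 102292.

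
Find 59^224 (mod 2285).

76

Compute successive squares:
224 in binary is 11100000, i.e. 224 = 128 + 64 + 32.
59^1 ≡ 59 (mod 2285)
59^2 ≡ 59^2 = 3481 ≡ 1196 (mod 2285)
59^4 ≡ 1196^2 = 1430416 ≡ 6 (mod 2285)
59^8 ≡ 6^2 = 36 (mod 2285)
59^16 ≡ 36^2 = 1296 (mod 2285)
59^32 ≡ 1296^2 = 1679616 ≡ 141 (mod 2285)
59^64 ≡ 141^2 = 19881 ≡ 1601 (mod 2285)
59^128 ≡ 1601^2 = 2563201 ≡ 1716 (mod 2285)
59^224 = 59^128 * 59^64 * 59^32 ≡ 1716 * 1601 * 141 (mod 2285).
Accumulate the product:
1716 * 1601 = 2747316 ≡ 746
746 * 141 = 105186 ≡ 76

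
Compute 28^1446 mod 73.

3

1446 in binary is 10110100110, i.e. 1446 = 1024 + 256 + 128 + 32 + 4 + 2.
28^1 ≡ 28 (mod 73)
28^2 ≡ 28^2 = 784 ≡ 54 (mod 73)
28^4 ≡ 54^2 = 2916 ≡ 69 (mod 73)
28^8 ≡ 69^2 = 4761 ≡ 16 (mod 73)
28^16 ≡ 16^2 = 256 ≡ 37 (mod 73)
28^32 ≡ 37^2 = 1369 ≡ 55 (mod 73)
28^64 ≡ 55^2 = 3025 ≡ 32 (mod 73)
28^128 ≡ 32^2 = 1024 ≡ 2 (mod 73)
28^256 ≡ 2^2 = 4 (mod 73)
28^512 ≡ 4^2 = 16 (mod 73)
28^1024 ≡ 16^2 = 256 ≡ 37 (mod 73)
28^1446 = 28^1024 * 28^256 * 28^128 * 28^32 * 28^4 * 28^2 ≡ 37 * 4 * 2 * 55 * 69 * 54 (mod 73).
Accumulate the product:
37 * 4 = 148 ≡ 2
2 * 2 = 4
4 * 55 = 220 ≡ 1
1 * 69 = 69
69 * 54 = 3726 ≡ 3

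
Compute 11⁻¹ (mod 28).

28 = 2*11 + 6
11 = 1*6 + 5
6 = 1*5 + 1
5 = 5*1 + 0
gcd(11, 28) = 1, so the inverse exists.
Bézout: 1 = 2*28 − 5*11.
So 11⁻¹ ≡ −5 ≡ 23 (mod 28).

23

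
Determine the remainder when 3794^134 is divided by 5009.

4879

By square-and-multiply:
3794^1 ≡ 3794 (mod 5009)
3794^2 ≡ 3794^2 = 14394436 ≡ 3579 (mod 5009)
3794^4 ≡ 3579^2 = 12809241 ≡ 1228 (mod 5009)
3794^8 ≡ 1228^2 = 1507984 ≡ 275 (mod 5009)
3794^16 ≡ 275^2 = 75625 ≡ 490 (mod 5009)
3794^32 ≡ 490^2 = 240100 ≡ 4677 (mod 5009)
3794^64 ≡ 4677^2 = 21874329 ≡ 26 (mod 5009)
3794^128 ≡ 26^2 = 676 (mod 5009)
3794^134 = 3794^128 · 3794^4 · 3794^2 ≡ 676 · 1228 · 3579 (mod 5009).
Accumulate the product:
676 · 1228 = 830128 ≡ 3643
3643 · 3579 = 13038297 ≡ 4879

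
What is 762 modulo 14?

6

762 = 54·14 + 6, so 762 ≡ 6 (mod 14).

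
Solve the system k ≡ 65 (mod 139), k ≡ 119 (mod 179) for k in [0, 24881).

139⁻¹ mod 179: 139×85 ≡ 1 (mod 179), so 139⁻¹ ≡ 85.
k = 65 + 139×((119 − 65)×85 mod 179) = 65 + 139×115 = 16050.
Check: 16050 mod 139 = 65, 16050 mod 179 = 119. ✓

16050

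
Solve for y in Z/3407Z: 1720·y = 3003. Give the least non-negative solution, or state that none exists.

gcd(1720, 3407) = 1, so a unique solution mod 3407 exists.
1720⁻¹ ≡ 826 (mod 3407).
y ≡ 826·3003 ≡ 182 (mod 3407).

182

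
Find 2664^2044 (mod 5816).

Compute successive squares:
2044 in binary is 11111111100, i.e. 2044 = 1024 + 512 + 256 + 128 + 64 + 32 + 16 + 8 + 4.
2664^1 ≡ 2664 (mod 5816)
2664^2 ≡ 2664^2 = 7096896 ≡ 1376 (mod 5816)
2664^4 ≡ 1376^2 = 1893376 ≡ 3176 (mod 5816)
2664^8 ≡ 3176^2 = 10086976 ≡ 2032 (mod 5816)
2664^16 ≡ 2032^2 = 4129024 ≡ 5480 (mod 5816)
2664^32 ≡ 5480^2 = 30030400 ≡ 2392 (mod 5816)
2664^64 ≡ 2392^2 = 5721664 ≡ 4536 (mod 5816)
2664^128 ≡ 4536^2 = 20575296 ≡ 4104 (mod 5816)
2664^256 ≡ 4104^2 = 16842816 ≡ 5496 (mod 5816)
2664^512 ≡ 5496^2 = 30206016 ≡ 3528 (mod 5816)
2664^1024 ≡ 3528^2 = 12446784 ≡ 544 (mod 5816)
2664^2044 = 2664^1024 × 2664^512 × 2664^256 × 2664^128 × 2664^64 × 2664^32 × 2664^16 × 2664^8 × 2664^4 ≡ 544 × 3528 × 5496 × 4104 × 4536 × 2392 × 5480 × 2032 × 3176 (mod 5816).
Accumulate the product:
544 × 3528 = 1919232 ≡ 5768
5768 × 5496 = 31700928 ≡ 3728
3728 × 4104 = 15299712 ≡ 3632
3632 × 4536 = 16474752 ≡ 3840
3840 × 2392 = 9185280 ≡ 1816
1816 × 5480 = 9951680 ≡ 504
504 × 2032 = 1024128 ≡ 512
512 × 3176 = 1626112 ≡ 3448

3448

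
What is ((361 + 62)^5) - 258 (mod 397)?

361 + 62 = 423 ≡ 26 (mod 397)
(26)^5 ≡ 357 (mod 397)
357 - 258 = 99

99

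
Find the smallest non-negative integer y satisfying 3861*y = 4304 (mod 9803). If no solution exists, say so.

2078

gcd(3861, 9803) = 1, so a unique solution mod 9803 exists.
3861⁻¹ ≡ 2638 (mod 9803).
y ≡ 2638*4304 ≡ 2078 (mod 9803).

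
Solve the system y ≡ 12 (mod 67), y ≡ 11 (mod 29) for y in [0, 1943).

1084

67⁻¹ mod 29: 67*13 ≡ 1 (mod 29), so 67⁻¹ ≡ 13.
y = 12 + 67*((11 − 12)*13 mod 29) = 12 + 67*16 = 1084.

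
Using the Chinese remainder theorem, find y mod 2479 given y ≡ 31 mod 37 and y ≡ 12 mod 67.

37⁻¹ mod 67: 37*29 ≡ 1 (mod 67), so 37⁻¹ ≡ 29.
y = 31 + 37*((12 − 31)*29 mod 67) = 31 + 37*52 = 1955.
Check: 1955 mod 37 = 31, 1955 mod 67 = 12. ✓

1955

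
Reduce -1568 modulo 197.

8

-1568 = -8×197 + 8, so -1568 ≡ 8 (mod 197).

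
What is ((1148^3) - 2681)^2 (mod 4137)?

(1148)^3 ≡ 3248 (mod 4137)
3248 - 2681 = 567
(567)^2 ≡ 2940 (mod 4137)

2940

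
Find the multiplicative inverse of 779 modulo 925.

925 = 1·779 + 146
779 = 5·146 + 49
146 = 2·49 + 48
49 = 1·48 + 1
48 = 48·1 + 0
gcd(779, 925) = 1, so the inverse exists.
Bézout: 1 = −16·925 + 19·779.
So 779⁻¹ ≡ 19 (mod 925).

19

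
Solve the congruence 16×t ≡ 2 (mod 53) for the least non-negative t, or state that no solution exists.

gcd(16, 53) = 1, so a unique solution mod 53 exists.
16⁻¹ ≡ 10 (mod 53).
t ≡ 10×2 ≡ 20 (mod 53).

20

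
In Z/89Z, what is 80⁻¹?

By the extended Euclidean algorithm:
89 = 1·80 + 9
80 = 8·9 + 8
9 = 1·8 + 1
8 = 8·1 + 0
gcd(80, 89) = 1, so the inverse exists.
Back-substitute for 1:
1 = 1·9 − 1·8
  = −1·80 + 9·9
  = 9·89 − 10·80
So 80⁻¹ ≡ −10 ≡ 79 (mod 89).

79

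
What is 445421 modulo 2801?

62

445421 = 159*2801 + 62, so 445421 ≡ 62 (mod 2801).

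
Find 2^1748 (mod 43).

11

1748 in binary is 11011010100, i.e. 1748 = 1024 + 512 + 128 + 64 + 16 + 4.
2^1 ≡ 2 (mod 43)
2^2 ≡ 2^2 = 4 (mod 43)
2^4 ≡ 4^2 = 16 (mod 43)
2^8 ≡ 16^2 = 256 ≡ 41 (mod 43)
2^16 ≡ 41^2 = 1681 ≡ 4 (mod 43)
2^32 ≡ 4^2 = 16 (mod 43)
2^64 ≡ 16^2 = 256 ≡ 41 (mod 43)
2^128 ≡ 41^2 = 1681 ≡ 4 (mod 43)
2^256 ≡ 4^2 = 16 (mod 43)
2^512 ≡ 16^2 = 256 ≡ 41 (mod 43)
2^1024 ≡ 41^2 = 1681 ≡ 4 (mod 43)
2^1748 = 2^1024 × 2^512 × 2^128 × 2^64 × 2^16 × 2^4 ≡ 4 × 41 × 4 × 41 × 4 × 16 (mod 43).
Accumulate the product:
4 × 41 = 164 ≡ 35
35 × 4 = 140 ≡ 11
11 × 41 = 451 ≡ 21
21 × 4 = 84 ≡ 41
41 × 16 = 656 ≡ 11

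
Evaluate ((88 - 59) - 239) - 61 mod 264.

88 - 59 = 29
29 - 239 = -210 ≡ 54 (mod 264)
54 - 61 = -7 ≡ 257 (mod 264)

257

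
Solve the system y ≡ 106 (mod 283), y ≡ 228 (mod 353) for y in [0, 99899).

90949

283⁻¹ mod 353: 283*237 ≡ 1 (mod 353), so 283⁻¹ ≡ 237.
y = 106 + 283*((228 − 106)*237 mod 353) = 106 + 283*321 = 90949.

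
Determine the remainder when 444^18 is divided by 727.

Compute successive squares:
18 in binary is 10010, i.e. 18 = 16 + 2.
444^1 ≡ 444 (mod 727)
444^2 ≡ 444^2 = 197136 ≡ 119 (mod 727)
444^4 ≡ 119^2 = 14161 ≡ 348 (mod 727)
444^8 ≡ 348^2 = 121104 ≡ 422 (mod 727)
444^16 ≡ 422^2 = 178084 ≡ 696 (mod 727)
444^18 = 444^16 * 444^2 ≡ 696 * 119 (mod 727).
696 * 119 = 82824 ≡ 673 (mod 727).

673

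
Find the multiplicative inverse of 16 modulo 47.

3

Apply the Euclidean algorithm and back-substitute:
47 = 2*16 + 15
16 = 1*15 + 1
15 = 15*1 + 0
gcd(16, 47) = 1, so the inverse exists.
Back-substitute for 1:
1 = 1*16 − 1*15
  = −1*47 + 3*16
So 16⁻¹ ≡ 3 (mod 47).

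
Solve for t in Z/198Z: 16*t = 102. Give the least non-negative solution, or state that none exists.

93

gcd(16, 198) = 2, and 2 | 102, so solutions exist.
Divide through by 2: 8*t = 51 (mod 99).
8⁻¹ ≡ 62 (mod 99).
t ≡ 62*51 ≡ 93 (mod 99).
The smallest non-negative solution is t = 93.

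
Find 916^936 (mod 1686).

922

Compute successive squares:
936 in binary is 1110101000, i.e. 936 = 512 + 256 + 128 + 32 + 8.
916^1 ≡ 916 (mod 1686)
916^2 ≡ 916^2 = 839056 ≡ 1114 (mod 1686)
916^4 ≡ 1114^2 = 1240996 ≡ 100 (mod 1686)
916^8 ≡ 100^2 = 10000 ≡ 1570 (mod 1686)
916^16 ≡ 1570^2 = 2464900 ≡ 1654 (mod 1686)
916^32 ≡ 1654^2 = 2735716 ≡ 1024 (mod 1686)
916^64 ≡ 1024^2 = 1048576 ≡ 1570 (mod 1686)
916^128 ≡ 1570^2 = 2464900 ≡ 1654 (mod 1686)
916^256 ≡ 1654^2 = 2735716 ≡ 1024 (mod 1686)
916^512 ≡ 1024^2 = 1048576 ≡ 1570 (mod 1686)
916^936 = 916^512 × 916^256 × 916^128 × 916^32 × 916^8 ≡ 1570 × 1024 × 1654 × 1024 × 1570 (mod 1686).
Accumulate the product:
1570 × 1024 = 1607680 ≡ 922
922 × 1654 = 1524988 ≡ 844
844 × 1024 = 864256 ≡ 1024
1024 × 1570 = 1607680 ≡ 922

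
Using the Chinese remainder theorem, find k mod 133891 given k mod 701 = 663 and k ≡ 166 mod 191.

701⁻¹ mod 191: 701×97 ≡ 1 (mod 191), so 701⁻¹ ≡ 97.
k = 663 + 701×((166 − 663)×97 mod 191) = 663 + 701×114 = 80577.

80577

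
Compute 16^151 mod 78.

16

By square-and-multiply:
16^1 ≡ 16 (mod 78)
16^2 ≡ 16^2 = 256 ≡ 22 (mod 78)
16^4 ≡ 22^2 = 484 ≡ 16 (mod 78)
16^8 ≡ 16^2 = 256 ≡ 22 (mod 78)
16^16 ≡ 22^2 = 484 ≡ 16 (mod 78)
16^32 ≡ 16^2 = 256 ≡ 22 (mod 78)
16^64 ≡ 22^2 = 484 ≡ 16 (mod 78)
16^128 ≡ 16^2 = 256 ≡ 22 (mod 78)
16^151 = 16^128 * 16^16 * 16^4 * 16^2 * 16^1 ≡ 22 * 16 * 16 * 22 * 16 (mod 78).
Accumulate the product:
22 * 16 = 352 ≡ 40
40 * 16 = 640 ≡ 16
16 * 22 = 352 ≡ 40
40 * 16 = 640 ≡ 16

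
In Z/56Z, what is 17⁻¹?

33

Run the extended Euclidean algorithm:
56 = 3×17 + 5
17 = 3×5 + 2
5 = 2×2 + 1
2 = 2×1 + 0
gcd(17, 56) = 1, so the inverse exists.
Back-substitute for 1:
1 = 1×5 − 2×2
  = −2×17 + 7×5
  = 7×56 − 23×17
So 17⁻¹ ≡ −23 ≡ 33 (mod 56).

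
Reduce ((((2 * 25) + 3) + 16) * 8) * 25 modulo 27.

2 * 25 = 50 ≡ 23 (mod 27)
23 + 3 = 26
26 + 16 = 42 ≡ 15 (mod 27)
15 * 8 = 120 ≡ 12 (mod 27)
12 * 25 = 300 ≡ 3 (mod 27)

3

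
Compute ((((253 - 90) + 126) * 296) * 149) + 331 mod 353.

253 - 90 = 163
163 + 126 = 289
289 * 296 = 85544 ≡ 118 (mod 353)
118 * 149 = 17582 ≡ 285 (mod 353)
285 + 331 = 616 ≡ 263 (mod 353)

263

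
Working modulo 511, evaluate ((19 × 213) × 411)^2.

19 × 213 = 4047 ≡ 470 (mod 511)
470 × 411 = 193170 ≡ 12 (mod 511)
(12)^2 ≡ 144 (mod 511)

144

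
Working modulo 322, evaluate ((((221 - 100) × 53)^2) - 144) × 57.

179

221 - 100 = 121
121 × 53 = 6413 ≡ 295 (mod 322)
(295)^2 ≡ 85 (mod 322)
85 - 144 = -59 ≡ 263 (mod 322)
263 × 57 = 14991 ≡ 179 (mod 322)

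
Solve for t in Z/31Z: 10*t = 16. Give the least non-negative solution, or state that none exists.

gcd(10, 31) = 1, so a unique solution mod 31 exists.
10⁻¹ ≡ 28 (mod 31).
t ≡ 28*16 ≡ 14 (mod 31).

14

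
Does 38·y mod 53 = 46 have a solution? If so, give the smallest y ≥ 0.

gcd(38, 53) = 1, so a unique solution mod 53 exists.
38⁻¹ ≡ 7 (mod 53).
y ≡ 7·46 ≡ 4 (mod 53).

4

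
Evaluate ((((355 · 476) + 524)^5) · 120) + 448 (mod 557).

355 · 476 = 168980 ≡ 209 (mod 557)
209 + 524 = 733 ≡ 176 (mod 557)
(176)^5 ≡ 162 (mod 557)
162 · 120 = 19440 ≡ 502 (mod 557)
502 + 448 = 950 ≡ 393 (mod 557)

393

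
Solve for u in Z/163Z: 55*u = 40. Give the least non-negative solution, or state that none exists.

gcd(55, 163) = 1, so a unique solution mod 163 exists.
55⁻¹ ≡ 83 (mod 163).
u ≡ 83*40 ≡ 60 (mod 163).

60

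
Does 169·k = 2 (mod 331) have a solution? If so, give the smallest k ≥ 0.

237

gcd(169, 331) = 1, so a unique solution mod 331 exists.
169⁻¹ ≡ 284 (mod 331).
k ≡ 284·2 ≡ 237 (mod 331).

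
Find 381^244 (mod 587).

261

Compute successive squares:
244 in binary is 11110100, i.e. 244 = 128 + 64 + 32 + 16 + 4.
381^1 ≡ 381 (mod 587)
381^2 ≡ 381^2 = 145161 ≡ 172 (mod 587)
381^4 ≡ 172^2 = 29584 ≡ 234 (mod 587)
381^8 ≡ 234^2 = 54756 ≡ 165 (mod 587)
381^16 ≡ 165^2 = 27225 ≡ 223 (mod 587)
381^32 ≡ 223^2 = 49729 ≡ 421 (mod 587)
381^64 ≡ 421^2 = 177241 ≡ 554 (mod 587)
381^128 ≡ 554^2 = 306916 ≡ 502 (mod 587)
381^244 = 381^128 · 381^64 · 381^32 · 381^16 · 381^4 ≡ 502 · 554 · 421 · 223 · 234 (mod 587).
Accumulate the product:
502 · 554 = 278108 ≡ 457
457 · 421 = 192397 ≡ 448
448 · 223 = 99904 ≡ 114
114 · 234 = 26676 ≡ 261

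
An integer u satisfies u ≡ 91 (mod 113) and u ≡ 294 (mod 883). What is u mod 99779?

75349

113⁻¹ mod 883: 113*547 ≡ 1 (mod 883), so 113⁻¹ ≡ 547.
u = 91 + 113*((294 − 91)*547 mod 883) = 91 + 113*666 = 75349.
Check: 75349 mod 113 = 91, 75349 mod 883 = 294. ✓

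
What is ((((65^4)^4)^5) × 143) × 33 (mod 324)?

(65)^4 ≡ 169 (mod 324)
(169)^4 ≡ 133 (mod 324)
(133)^5 ≡ 157 (mod 324)
157 × 143 = 22451 ≡ 95 (mod 324)
95 × 33 = 3135 ≡ 219 (mod 324)

219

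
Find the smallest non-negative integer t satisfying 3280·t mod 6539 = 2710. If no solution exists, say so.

gcd(3280, 6539) = 1, so a unique solution mod 6539 exists.
3280⁻¹ ≡ 1557 (mod 6539).
t ≡ 1557·2710 ≡ 1815 (mod 6539).

1815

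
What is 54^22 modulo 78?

22 in binary is 10110, i.e. 22 = 16 + 4 + 2.
54^1 ≡ 54 (mod 78)
54^2 ≡ 54^2 = 2916 ≡ 30 (mod 78)
54^4 ≡ 30^2 = 900 ≡ 42 (mod 78)
54^8 ≡ 42^2 = 1764 ≡ 48 (mod 78)
54^16 ≡ 48^2 = 2304 ≡ 42 (mod 78)
54^22 = 54^16 · 54^4 · 54^2 ≡ 42 · 42 · 30 (mod 78).
Accumulate the product:
42 · 42 = 1764 ≡ 48
48 · 30 = 1440 ≡ 36

36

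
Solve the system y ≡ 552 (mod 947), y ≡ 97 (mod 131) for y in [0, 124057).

947⁻¹ mod 131: 947*83 ≡ 1 (mod 131), so 947⁻¹ ≡ 83.
y = 552 + 947*((97 − 552)*83 mod 131) = 552 + 947*94 = 89570.

89570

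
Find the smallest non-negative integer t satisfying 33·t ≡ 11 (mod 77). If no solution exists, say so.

5

gcd(33, 77) = 11, and 11 | 11, so solutions exist.
Divide through by 11: 3·t ≡ 1 (mod 7).
3⁻¹ ≡ 5 (mod 7).
t ≡ 5·1 ≡ 5 (mod 7).
The smallest non-negative solution is t = 5.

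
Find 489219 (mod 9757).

489219 = 50·9757 + 1369, so 489219 ≡ 1369 (mod 9757).

1369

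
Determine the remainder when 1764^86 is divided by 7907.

1385

Compute successive squares:
1764^1 ≡ 1764 (mod 7907)
1764^2 ≡ 1764^2 = 3111696 ≡ 4245 (mod 7907)
1764^4 ≡ 4245^2 = 18020025 ≡ 7879 (mod 7907)
1764^8 ≡ 7879^2 = 62078641 ≡ 784 (mod 7907)
1764^16 ≡ 784^2 = 614656 ≡ 5817 (mod 7907)
1764^32 ≡ 5817^2 = 33837489 ≡ 3436 (mod 7907)
1764^64 ≡ 3436^2 = 11806096 ≡ 945 (mod 7907)
1764^86 = 1764^64 × 1764^16 × 1764^4 × 1764^2 ≡ 945 × 5817 × 7879 × 4245 (mod 7907).
Accumulate the product:
945 × 5817 = 5497065 ≡ 1700
1700 × 7879 = 13394300 ≡ 7749
7749 × 4245 = 32894505 ≡ 1385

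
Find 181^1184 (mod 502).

225

Using repeated squaring:
1184 in binary is 10010100000, i.e. 1184 = 1024 + 128 + 32.
181^1 ≡ 181 (mod 502)
181^2 ≡ 181^2 = 32761 ≡ 131 (mod 502)
181^4 ≡ 131^2 = 17161 ≡ 93 (mod 502)
181^8 ≡ 93^2 = 8649 ≡ 115 (mod 502)
181^16 ≡ 115^2 = 13225 ≡ 173 (mod 502)
181^32 ≡ 173^2 = 29929 ≡ 311 (mod 502)
181^64 ≡ 311^2 = 96721 ≡ 337 (mod 502)
181^128 ≡ 337^2 = 113569 ≡ 117 (mod 502)
181^256 ≡ 117^2 = 13689 ≡ 135 (mod 502)
181^512 ≡ 135^2 = 18225 ≡ 153 (mod 502)
181^1024 ≡ 153^2 = 23409 ≡ 317 (mod 502)
181^1184 = 181^1024 · 181^128 · 181^32 ≡ 317 · 117 · 311 (mod 502).
Accumulate the product:
317 · 117 = 37089 ≡ 443
443 · 311 = 137773 ≡ 225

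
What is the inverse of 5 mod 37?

15

37 = 7*5 + 2
5 = 2*2 + 1
2 = 2*1 + 0
gcd(5, 37) = 1, so the inverse exists.
Bézout: 1 = −2*37 + 15*5.
So 5⁻¹ ≡ 15 (mod 37).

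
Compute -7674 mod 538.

396

-7674 = -15×538 + 396, so -7674 ≡ 396 (mod 538).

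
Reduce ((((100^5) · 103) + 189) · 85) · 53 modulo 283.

(100)^5 ≡ 13 (mod 283)
13 · 103 = 1339 ≡ 207 (mod 283)
207 + 189 = 396 ≡ 113 (mod 283)
113 · 85 = 9605 ≡ 266 (mod 283)
266 · 53 = 14098 ≡ 231 (mod 283)

231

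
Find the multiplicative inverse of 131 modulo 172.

By the extended Euclidean algorithm:
172 = 1×131 + 41
131 = 3×41 + 8
41 = 5×8 + 1
8 = 8×1 + 0
gcd(131, 172) = 1, so the inverse exists.
Back-substitute for 1:
1 = 1×41 − 5×8
  = −5×131 + 16×41
  = 16×172 − 21×131
So 131⁻¹ ≡ −21 ≡ 151 (mod 172).

151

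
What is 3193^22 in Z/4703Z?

22 in binary is 10110, i.e. 22 = 16 + 4 + 2.
3193^1 ≡ 3193 (mod 4703)
3193^2 ≡ 3193^2 = 10195249 ≡ 3848 (mod 4703)
3193^4 ≡ 3848^2 = 14807104 ≡ 2060 (mod 4703)
3193^8 ≡ 2060^2 = 4243600 ≡ 1494 (mod 4703)
3193^16 ≡ 1494^2 = 2232036 ≡ 2814 (mod 4703)
3193^22 = 3193^16 · 3193^4 · 3193^2 ≡ 2814 · 2060 · 3848 (mod 4703).
Accumulate the product:
2814 · 2060 = 5796840 ≡ 2744
2744 · 3848 = 10558912 ≡ 677

677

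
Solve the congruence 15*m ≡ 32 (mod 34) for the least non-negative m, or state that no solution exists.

gcd(15, 34) = 1, so a unique solution mod 34 exists.
15⁻¹ ≡ 25 (mod 34).
m ≡ 25*32 ≡ 18 (mod 34).

18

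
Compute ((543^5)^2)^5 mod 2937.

111

(543)^5 ≡ 309 (mod 2937)
(309)^2 ≡ 1497 (mod 2937)
(1497)^5 ≡ 111 (mod 2937)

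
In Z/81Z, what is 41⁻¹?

By the extended Euclidean algorithm:
81 = 1*41 + 40
41 = 1*40 + 1
40 = 40*1 + 0
gcd(41, 81) = 1, so the inverse exists.
Bézout: 1 = −1*81 + 2*41.
So 41⁻¹ ≡ 2 (mod 81).

2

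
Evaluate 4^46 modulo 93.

4

By square-and-multiply:
4^1 ≡ 4 (mod 93)
4^2 ≡ 4^2 = 16 (mod 93)
4^4 ≡ 16^2 = 256 ≡ 70 (mod 93)
4^8 ≡ 70^2 = 4900 ≡ 64 (mod 93)
4^16 ≡ 64^2 = 4096 ≡ 4 (mod 93)
4^32 ≡ 4^2 = 16 (mod 93)
4^46 = 4^32 × 4^8 × 4^4 × 4^2 ≡ 16 × 64 × 70 × 16 (mod 93).
Accumulate the product:
16 × 64 = 1024 ≡ 1
1 × 70 = 70
70 × 16 = 1120 ≡ 4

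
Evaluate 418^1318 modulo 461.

310

Compute successive squares:
418^1 ≡ 418 (mod 461)
418^2 ≡ 418^2 = 174724 ≡ 5 (mod 461)
418^4 ≡ 5^2 = 25 (mod 461)
418^8 ≡ 25^2 = 625 ≡ 164 (mod 461)
418^16 ≡ 164^2 = 26896 ≡ 158 (mod 461)
418^32 ≡ 158^2 = 24964 ≡ 70 (mod 461)
418^64 ≡ 70^2 = 4900 ≡ 290 (mod 461)
418^128 ≡ 290^2 = 84100 ≡ 198 (mod 461)
418^256 ≡ 198^2 = 39204 ≡ 19 (mod 461)
418^512 ≡ 19^2 = 361 (mod 461)
418^1024 ≡ 361^2 = 130321 ≡ 319 (mod 461)
418^1318 = 418^1024 * 418^256 * 418^32 * 418^4 * 418^2 ≡ 319 * 19 * 70 * 25 * 5 (mod 461).
Accumulate the product:
319 * 19 = 6061 ≡ 68
68 * 70 = 4760 ≡ 150
150 * 25 = 3750 ≡ 62
62 * 5 = 310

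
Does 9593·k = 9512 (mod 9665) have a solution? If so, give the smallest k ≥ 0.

8459

gcd(9593, 9665) = 1, so a unique solution mod 9665 exists.
9593⁻¹ ≡ 2282 (mod 9665).
k ≡ 2282·9512 ≡ 8459 (mod 9665).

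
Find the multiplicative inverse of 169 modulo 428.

By the extended Euclidean algorithm:
428 = 2·169 + 90
169 = 1·90 + 79
90 = 1·79 + 11
79 = 7·11 + 2
11 = 5·2 + 1
2 = 2·1 + 0
gcd(169, 428) = 1, so the inverse exists.
Back-substitute for 1:
1 = 1·11 − 5·2
  = −5·79 + 36·11
  = 36·90 − 41·79
  = −41·169 + 77·90
  = 77·428 − 195·169
So 169⁻¹ ≡ −195 ≡ 233 (mod 428).

233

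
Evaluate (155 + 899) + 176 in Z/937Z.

293

155 + 899 = 1054 ≡ 117 (mod 937)
117 + 176 = 293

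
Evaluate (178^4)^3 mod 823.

230

(178)^4 ≡ 208 (mod 823)
(208)^3 ≡ 230 (mod 823)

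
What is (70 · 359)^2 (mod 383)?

70 · 359 = 25130 ≡ 235 (mod 383)
(235)^2 ≡ 73 (mod 383)

73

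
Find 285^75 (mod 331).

57

By square-and-multiply:
285^1 ≡ 285 (mod 331)
285^2 ≡ 285^2 = 81225 ≡ 130 (mod 331)
285^4 ≡ 130^2 = 16900 ≡ 19 (mod 331)
285^8 ≡ 19^2 = 361 ≡ 30 (mod 331)
285^16 ≡ 30^2 = 900 ≡ 238 (mod 331)
285^32 ≡ 238^2 = 56644 ≡ 43 (mod 331)
285^64 ≡ 43^2 = 1849 ≡ 194 (mod 331)
285^75 = 285^64 * 285^8 * 285^2 * 285^1 ≡ 194 * 30 * 130 * 285 (mod 331).
Accumulate the product:
194 * 30 = 5820 ≡ 193
193 * 130 = 25090 ≡ 265
265 * 285 = 75525 ≡ 57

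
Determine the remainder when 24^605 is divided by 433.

361

Compute successive squares:
605 in binary is 1001011101, i.e. 605 = 512 + 64 + 16 + 8 + 4 + 1.
24^1 ≡ 24 (mod 433)
24^2 ≡ 24^2 = 576 ≡ 143 (mod 433)
24^4 ≡ 143^2 = 20449 ≡ 98 (mod 433)
24^8 ≡ 98^2 = 9604 ≡ 78 (mod 433)
24^16 ≡ 78^2 = 6084 ≡ 22 (mod 433)
24^32 ≡ 22^2 = 484 ≡ 51 (mod 433)
24^64 ≡ 51^2 = 2601 ≡ 3 (mod 433)
24^128 ≡ 3^2 = 9 (mod 433)
24^256 ≡ 9^2 = 81 (mod 433)
24^512 ≡ 81^2 = 6561 ≡ 66 (mod 433)
24^605 = 24^512 · 24^64 · 24^16 · 24^8 · 24^4 · 24^1 ≡ 66 · 3 · 22 · 78 · 98 · 24 (mod 433).
Accumulate the product:
66 · 3 = 198
198 · 22 = 4356 ≡ 26
26 · 78 = 2028 ≡ 296
296 · 98 = 29008 ≡ 430
430 · 24 = 10320 ≡ 361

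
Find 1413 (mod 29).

1413 = 48*29 + 21, so 1413 ≡ 21 (mod 29).

21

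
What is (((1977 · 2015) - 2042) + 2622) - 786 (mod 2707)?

1977 · 2015 = 3983655 ≡ 1658 (mod 2707)
1658 - 2042 = -384 ≡ 2323 (mod 2707)
2323 + 2622 = 4945 ≡ 2238 (mod 2707)
2238 - 786 = 1452

1452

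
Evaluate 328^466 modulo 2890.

2014

466 in binary is 111010010, i.e. 466 = 256 + 128 + 64 + 16 + 2.
328^1 ≡ 328 (mod 2890)
328^2 ≡ 328^2 = 107584 ≡ 654 (mod 2890)
328^4 ≡ 654^2 = 427716 ≡ 2886 (mod 2890)
328^8 ≡ 2886^2 = 8328996 ≡ 16 (mod 2890)
328^16 ≡ 16^2 = 256 (mod 2890)
328^32 ≡ 256^2 = 65536 ≡ 1956 (mod 2890)
328^64 ≡ 1956^2 = 3825936 ≡ 2466 (mod 2890)
328^128 ≡ 2466^2 = 6081156 ≡ 596 (mod 2890)
328^256 ≡ 596^2 = 355216 ≡ 2636 (mod 2890)
328^466 = 328^256 * 328^128 * 328^64 * 328^16 * 328^2 ≡ 2636 * 596 * 2466 * 256 * 654 (mod 2890).
Accumulate the product:
2636 * 596 = 1571056 ≡ 1786
1786 * 2466 = 4404276 ≡ 2806
2806 * 256 = 718336 ≡ 1616
1616 * 654 = 1056864 ≡ 2014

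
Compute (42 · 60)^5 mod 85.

42 · 60 = 2520 ≡ 55 (mod 85)
(55)^5 ≡ 55 (mod 85)

55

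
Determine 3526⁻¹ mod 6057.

Apply the Euclidean algorithm and back-substitute:
6057 = 1×3526 + 2531
3526 = 1×2531 + 995
2531 = 2×995 + 541
995 = 1×541 + 454
541 = 1×454 + 87
454 = 5×87 + 19
87 = 4×19 + 11
19 = 1×11 + 8
11 = 1×8 + 3
8 = 2×3 + 2
3 = 1×2 + 1
2 = 2×1 + 0
gcd(3526, 6057) = 1, so the inverse exists.
Bézout: 1 = 1297×6057 − 2228×3526.
So 3526⁻¹ ≡ −2228 ≡ 3829 (mod 6057).

3829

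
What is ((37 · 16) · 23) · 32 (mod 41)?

5

37 · 16 = 592 ≡ 18 (mod 41)
18 · 23 = 414 ≡ 4 (mod 41)
4 · 32 = 128 ≡ 5 (mod 41)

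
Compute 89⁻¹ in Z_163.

11

Run the extended Euclidean algorithm:
163 = 1·89 + 74
89 = 1·74 + 15
74 = 4·15 + 14
15 = 1·14 + 1
14 = 14·1 + 0
gcd(89, 163) = 1, so the inverse exists.
Back-substitute for 1:
1 = 1·15 − 1·14
  = −1·74 + 5·15
  = 5·89 − 6·74
  = −6·163 + 11·89
So 89⁻¹ ≡ 11 (mod 163).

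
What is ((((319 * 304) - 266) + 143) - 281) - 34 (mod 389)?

66

319 * 304 = 96976 ≡ 115 (mod 389)
115 - 266 = -151 ≡ 238 (mod 389)
238 + 143 = 381
381 - 281 = 100
100 - 34 = 66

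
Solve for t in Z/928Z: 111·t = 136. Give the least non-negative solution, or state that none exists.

gcd(111, 928) = 1, so a unique solution mod 928 exists.
111⁻¹ ≡ 719 (mod 928).
t ≡ 719·136 ≡ 344 (mod 928).

344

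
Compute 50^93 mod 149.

Compute successive squares:
93 in binary is 1011101, i.e. 93 = 64 + 16 + 8 + 4 + 1.
50^1 ≡ 50 (mod 149)
50^2 ≡ 50^2 = 2500 ≡ 116 (mod 149)
50^4 ≡ 116^2 = 13456 ≡ 46 (mod 149)
50^8 ≡ 46^2 = 2116 ≡ 30 (mod 149)
50^16 ≡ 30^2 = 900 ≡ 6 (mod 149)
50^32 ≡ 6^2 = 36 (mod 149)
50^64 ≡ 36^2 = 1296 ≡ 104 (mod 149)
50^93 = 50^64 * 50^16 * 50^8 * 50^4 * 50^1 ≡ 104 * 6 * 30 * 46 * 50 (mod 149).
Accumulate the product:
104 * 6 = 624 ≡ 28
28 * 30 = 840 ≡ 95
95 * 46 = 4370 ≡ 49
49 * 50 = 2450 ≡ 66

66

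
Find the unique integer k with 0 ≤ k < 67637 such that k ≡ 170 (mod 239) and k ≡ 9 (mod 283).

27177

239⁻¹ mod 283: 239·45 ≡ 1 (mod 283), so 239⁻¹ ≡ 45.
k = 170 + 239·((9 − 170)·45 mod 283) = 170 + 239·113 = 27177.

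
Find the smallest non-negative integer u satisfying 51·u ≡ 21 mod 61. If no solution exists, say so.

gcd(51, 61) = 1, so a unique solution mod 61 exists.
51⁻¹ ≡ 6 (mod 61).
u ≡ 6·21 ≡ 4 (mod 61).

4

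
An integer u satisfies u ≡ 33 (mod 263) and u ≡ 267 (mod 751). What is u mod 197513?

15287

263⁻¹ mod 751: 263×257 ≡ 1 (mod 751), so 263⁻¹ ≡ 257.
u = 33 + 263×((267 − 33)×257 mod 751) = 33 + 263×58 = 15287.
Check: 15287 mod 263 = 33, 15287 mod 751 = 267. ✓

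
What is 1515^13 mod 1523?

13 in binary is 1101, i.e. 13 = 8 + 4 + 1.
1515^1 ≡ 1515 (mod 1523)
1515^2 ≡ 1515^2 = 2295225 ≡ 64 (mod 1523)
1515^4 ≡ 64^2 = 4096 ≡ 1050 (mod 1523)
1515^8 ≡ 1050^2 = 1102500 ≡ 1371 (mod 1523)
1515^13 = 1515^8 * 1515^4 * 1515^1 ≡ 1371 * 1050 * 1515 (mod 1523).
Accumulate the product:
1371 * 1050 = 1439550 ≡ 315
315 * 1515 = 477225 ≡ 526

526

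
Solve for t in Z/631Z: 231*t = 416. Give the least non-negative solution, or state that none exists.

gcd(231, 631) = 1, so a unique solution mod 631 exists.
231⁻¹ ≡ 112 (mod 631).
t ≡ 112*416 ≡ 529 (mod 631).

529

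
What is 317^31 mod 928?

21

31 in binary is 11111, i.e. 31 = 16 + 8 + 4 + 2 + 1.
317^1 ≡ 317 (mod 928)
317^2 ≡ 317^2 = 100489 ≡ 265 (mod 928)
317^4 ≡ 265^2 = 70225 ≡ 625 (mod 928)
317^8 ≡ 625^2 = 390625 ≡ 865 (mod 928)
317^16 ≡ 865^2 = 748225 ≡ 257 (mod 928)
317^31 = 317^16 · 317^8 · 317^4 · 317^2 · 317^1 ≡ 257 · 865 · 625 · 265 · 317 (mod 928).
Accumulate the product:
257 · 865 = 222305 ≡ 513
513 · 625 = 320625 ≡ 465
465 · 265 = 123225 ≡ 729
729 · 317 = 231093 ≡ 21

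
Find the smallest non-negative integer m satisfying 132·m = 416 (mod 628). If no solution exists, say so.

65

gcd(132, 628) = 4, and 4 | 416, so solutions exist.
Divide through by 4: 33·m = 104 (mod 157).
33⁻¹ ≡ 138 (mod 157).
m ≡ 138·104 ≡ 65 (mod 157).
The smallest non-negative solution is m = 65.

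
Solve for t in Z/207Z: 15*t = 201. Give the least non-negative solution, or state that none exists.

41

gcd(15, 207) = 3, and 3 | 201, so solutions exist.
Divide through by 3: 5*t = 67 (mod 69).
5⁻¹ ≡ 14 (mod 69).
t ≡ 14*67 ≡ 41 (mod 69).
The smallest non-negative solution is t = 41.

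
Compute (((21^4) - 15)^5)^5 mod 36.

0

(21)^4 ≡ 9 (mod 36)
9 - 15 = -6 ≡ 30 (mod 36)
(30)^5 ≡ 0 (mod 36)
(0)^5 ≡ 0 (mod 36)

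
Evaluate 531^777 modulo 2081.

777 in binary is 1100001001, i.e. 777 = 512 + 256 + 8 + 1.
531^1 ≡ 531 (mod 2081)
531^2 ≡ 531^2 = 281961 ≡ 1026 (mod 2081)
531^4 ≡ 1026^2 = 1052676 ≡ 1771 (mod 2081)
531^8 ≡ 1771^2 = 3136441 ≡ 374 (mod 2081)
531^16 ≡ 374^2 = 139876 ≡ 449 (mod 2081)
531^32 ≡ 449^2 = 201601 ≡ 1825 (mod 2081)
531^64 ≡ 1825^2 = 3330625 ≡ 1025 (mod 2081)
531^128 ≡ 1025^2 = 1050625 ≡ 1801 (mod 2081)
531^256 ≡ 1801^2 = 3243601 ≡ 1403 (mod 2081)
531^512 ≡ 1403^2 = 1968409 ≡ 1864 (mod 2081)
531^777 = 531^512 × 531^256 × 531^8 × 531^1 ≡ 1864 × 1403 × 374 × 531 (mod 2081).
Accumulate the product:
1864 × 1403 = 2615192 ≡ 1456
1456 × 374 = 544544 ≡ 1403
1403 × 531 = 744993 ≡ 2076

2076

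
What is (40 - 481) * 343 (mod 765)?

207

40 - 481 = -441 ≡ 324 (mod 765)
324 * 343 = 111132 ≡ 207 (mod 765)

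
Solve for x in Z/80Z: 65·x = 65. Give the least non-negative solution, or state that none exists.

gcd(65, 80) = 5, and 5 | 65, so solutions exist.
Divide through by 5: 13·x ≡ 13 (mod 16).
13⁻¹ ≡ 5 (mod 16).
x ≡ 5·13 ≡ 1 (mod 16).
The smallest non-negative solution is x = 1.

1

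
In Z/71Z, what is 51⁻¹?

39

Run the extended Euclidean algorithm:
71 = 1×51 + 20
51 = 2×20 + 11
20 = 1×11 + 9
11 = 1×9 + 2
9 = 4×2 + 1
2 = 2×1 + 0
gcd(51, 71) = 1, so the inverse exists.
Back-substitute for 1:
1 = 1×9 − 4×2
  = −4×11 + 5×9
  = 5×20 − 9×11
  = −9×51 + 23×20
  = 23×71 − 32×51
So 51⁻¹ ≡ −32 ≡ 39 (mod 71).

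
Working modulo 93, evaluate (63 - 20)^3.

63 - 20 = 43
(43)^3 ≡ 85 (mod 93)

85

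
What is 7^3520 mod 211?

101

Using repeated squaring:
3520 in binary is 110111000000, i.e. 3520 = 2048 + 1024 + 256 + 128 + 64.
7^1 ≡ 7 (mod 211)
7^2 ≡ 7^2 = 49 (mod 211)
7^4 ≡ 49^2 = 2401 ≡ 80 (mod 211)
7^8 ≡ 80^2 = 6400 ≡ 70 (mod 211)
7^16 ≡ 70^2 = 4900 ≡ 47 (mod 211)
7^32 ≡ 47^2 = 2209 ≡ 99 (mod 211)
7^64 ≡ 99^2 = 9801 ≡ 95 (mod 211)
7^128 ≡ 95^2 = 9025 ≡ 163 (mod 211)
7^256 ≡ 163^2 = 26569 ≡ 194 (mod 211)
7^512 ≡ 194^2 = 37636 ≡ 78 (mod 211)
7^1024 ≡ 78^2 = 6084 ≡ 176 (mod 211)
7^2048 ≡ 176^2 = 30976 ≡ 170 (mod 211)
7^3520 = 7^2048 * 7^1024 * 7^256 * 7^128 * 7^64 ≡ 170 * 176 * 194 * 163 * 95 (mod 211).
Accumulate the product:
170 * 176 = 29920 ≡ 169
169 * 194 = 32786 ≡ 81
81 * 163 = 13203 ≡ 121
121 * 95 = 11495 ≡ 101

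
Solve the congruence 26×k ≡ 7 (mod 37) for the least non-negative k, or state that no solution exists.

33

gcd(26, 37) = 1, so a unique solution mod 37 exists.
26⁻¹ ≡ 10 (mod 37).
k ≡ 10×7 ≡ 33 (mod 37).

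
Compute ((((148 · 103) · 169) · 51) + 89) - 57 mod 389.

206

148 · 103 = 15244 ≡ 73 (mod 389)
73 · 169 = 12337 ≡ 278 (mod 389)
278 · 51 = 14178 ≡ 174 (mod 389)
174 + 89 = 263
263 - 57 = 206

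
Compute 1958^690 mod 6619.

Using repeated squaring:
690 in binary is 1010110010, i.e. 690 = 512 + 128 + 32 + 16 + 2.
1958^1 ≡ 1958 (mod 6619)
1958^2 ≡ 1958^2 = 3833764 ≡ 1363 (mod 6619)
1958^4 ≡ 1363^2 = 1857769 ≡ 4449 (mod 6619)
1958^8 ≡ 4449^2 = 19793601 ≡ 2791 (mod 6619)
1958^16 ≡ 2791^2 = 7789681 ≡ 5737 (mod 6619)
1958^32 ≡ 5737^2 = 32913169 ≡ 3501 (mod 6619)
1958^64 ≡ 3501^2 = 12257001 ≡ 5232 (mod 6619)
1958^128 ≡ 5232^2 = 27373824 ≡ 4259 (mod 6619)
1958^256 ≡ 4259^2 = 18139081 ≡ 3021 (mod 6619)
1958^512 ≡ 3021^2 = 9126441 ≡ 5459 (mod 6619)
1958^690 = 1958^512 × 1958^128 × 1958^32 × 1958^16 × 1958^2 ≡ 5459 × 4259 × 3501 × 5737 × 1363 (mod 6619).
Accumulate the product:
5459 × 4259 = 23249881 ≡ 3953
3953 × 3501 = 13839453 ≡ 5743
5743 × 5737 = 32947591 ≡ 4828
4828 × 1363 = 6580564 ≡ 1278

1278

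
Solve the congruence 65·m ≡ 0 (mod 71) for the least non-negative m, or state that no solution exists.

gcd(65, 71) = 1, so a unique solution mod 71 exists.
65⁻¹ ≡ 59 (mod 71).
m ≡ 59·0 ≡ 0 (mod 71).

0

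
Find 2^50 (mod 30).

4

50 in binary is 110010, i.e. 50 = 32 + 16 + 2.
2^1 ≡ 2 (mod 30)
2^2 ≡ 2^2 = 4 (mod 30)
2^4 ≡ 4^2 = 16 (mod 30)
2^8 ≡ 16^2 = 256 ≡ 16 (mod 30)
2^16 ≡ 16^2 = 256 ≡ 16 (mod 30)
2^32 ≡ 16^2 = 256 ≡ 16 (mod 30)
2^50 = 2^32 × 2^16 × 2^2 ≡ 16 × 16 × 4 (mod 30).
Accumulate the product:
16 × 16 = 256 ≡ 16
16 × 4 = 64 ≡ 4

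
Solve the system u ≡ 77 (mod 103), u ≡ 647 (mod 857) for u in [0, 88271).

103⁻¹ mod 857: 103*649 ≡ 1 (mod 857), so 103⁻¹ ≡ 649.
u = 77 + 103*((647 − 77)*649 mod 857) = 77 + 103*563 = 58066.

58066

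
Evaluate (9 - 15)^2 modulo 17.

9 - 15 = -6 ≡ 11 (mod 17)
(11)^2 ≡ 2 (mod 17)

2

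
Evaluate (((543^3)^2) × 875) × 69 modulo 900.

675

(543)^3 ≡ 207 (mod 900)
(207)^2 ≡ 549 (mod 900)
549 × 875 = 480375 ≡ 675 (mod 900)
675 × 69 = 46575 ≡ 675 (mod 900)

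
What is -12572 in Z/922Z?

336

-12572 = -14×922 + 336, so -12572 ≡ 336 (mod 922).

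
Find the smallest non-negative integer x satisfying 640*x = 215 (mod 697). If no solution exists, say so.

gcd(640, 697) = 1, so a unique solution mod 697 exists.
640⁻¹ ≡ 269 (mod 697).
x ≡ 269*215 ≡ 681 (mod 697).

681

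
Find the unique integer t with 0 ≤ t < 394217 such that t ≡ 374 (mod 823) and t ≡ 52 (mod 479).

823⁻¹ mod 479: 823·369 ≡ 1 (mod 479), so 823⁻¹ ≡ 369.
t = 374 + 823·((52 − 374)·369 mod 479) = 374 + 823·453 = 373193.
Check: 373193 mod 823 = 374, 373193 mod 479 = 52. ✓

373193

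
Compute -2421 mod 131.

68

-2421 = -19*131 + 68, so -2421 ≡ 68 (mod 131).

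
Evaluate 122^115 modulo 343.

115 in binary is 1110011, i.e. 115 = 64 + 32 + 16 + 2 + 1.
122^1 ≡ 122 (mod 343)
122^2 ≡ 122^2 = 14884 ≡ 135 (mod 343)
122^4 ≡ 135^2 = 18225 ≡ 46 (mod 343)
122^8 ≡ 46^2 = 2116 ≡ 58 (mod 343)
122^16 ≡ 58^2 = 3364 ≡ 277 (mod 343)
122^32 ≡ 277^2 = 76729 ≡ 240 (mod 343)
122^64 ≡ 240^2 = 57600 ≡ 319 (mod 343)
122^115 = 122^64 * 122^32 * 122^16 * 122^2 * 122^1 ≡ 319 * 240 * 277 * 135 * 122 (mod 343).
Accumulate the product:
319 * 240 = 76560 ≡ 71
71 * 277 = 19667 ≡ 116
116 * 135 = 15660 ≡ 225
225 * 122 = 27450 ≡ 10

10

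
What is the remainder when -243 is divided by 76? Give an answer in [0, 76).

61

-243 = -4·76 + 61, so -243 ≡ 61 (mod 76).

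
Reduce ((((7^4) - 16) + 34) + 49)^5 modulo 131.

86

(7)^4 ≡ 43 (mod 131)
43 - 16 = 27
27 + 34 = 61
61 + 49 = 110
(110)^5 ≡ 86 (mod 131)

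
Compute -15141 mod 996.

-15141 = -16·996 + 795, so -15141 ≡ 795 (mod 996).

795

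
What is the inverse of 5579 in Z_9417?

By the extended Euclidean algorithm:
9417 = 1·5579 + 3838
5579 = 1·3838 + 1741
3838 = 2·1741 + 356
1741 = 4·356 + 317
356 = 1·317 + 39
317 = 8·39 + 5
39 = 7·5 + 4
5 = 1·4 + 1
4 = 4·1 + 0
gcd(5579, 9417) = 1, so the inverse exists.
Back-substitute for 1:
1 = 1·5 − 1·4
  = −1·39 + 8·5
  = 8·317 − 65·39
  = −65·356 + 73·317
  = 73·1741 − 357·356
  = −357·3838 + 787·1741
  = 787·5579 − 1144·3838
  = −1144·9417 + 1931·5579
So 5579⁻¹ ≡ 1931 (mod 9417).

1931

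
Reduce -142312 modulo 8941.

-142312 = -16×8941 + 744, so -142312 ≡ 744 (mod 8941).

744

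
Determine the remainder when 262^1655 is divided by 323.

1655 in binary is 11001110111, i.e. 1655 = 1024 + 512 + 64 + 32 + 16 + 4 + 2 + 1.
262^1 ≡ 262 (mod 323)
262^2 ≡ 262^2 = 68644 ≡ 168 (mod 323)
262^4 ≡ 168^2 = 28224 ≡ 123 (mod 323)
262^8 ≡ 123^2 = 15129 ≡ 271 (mod 323)
262^16 ≡ 271^2 = 73441 ≡ 120 (mod 323)
262^32 ≡ 120^2 = 14400 ≡ 188 (mod 323)
262^64 ≡ 188^2 = 35344 ≡ 137 (mod 323)
262^128 ≡ 137^2 = 18769 ≡ 35 (mod 323)
262^256 ≡ 35^2 = 1225 ≡ 256 (mod 323)
262^512 ≡ 256^2 = 65536 ≡ 290 (mod 323)
262^1024 ≡ 290^2 = 84100 ≡ 120 (mod 323)
262^1655 = 262^1024 * 262^512 * 262^64 * 262^32 * 262^16 * 262^4 * 262^2 * 262^1 ≡ 120 * 290 * 137 * 188 * 120 * 123 * 168 * 262 (mod 323).
Accumulate the product:
120 * 290 = 34800 ≡ 239
239 * 137 = 32743 ≡ 120
120 * 188 = 22560 ≡ 273
273 * 120 = 32760 ≡ 137
137 * 123 = 16851 ≡ 55
55 * 168 = 9240 ≡ 196
196 * 262 = 51352 ≡ 318

318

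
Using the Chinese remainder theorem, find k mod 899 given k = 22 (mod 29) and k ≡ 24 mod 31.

892

29⁻¹ mod 31: 29*15 ≡ 1 (mod 31), so 29⁻¹ ≡ 15.
k = 22 + 29*((24 − 22)*15 mod 31) = 22 + 29*30 = 892.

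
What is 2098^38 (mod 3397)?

By square-and-multiply:
2098^1 ≡ 2098 (mod 3397)
2098^2 ≡ 2098^2 = 4401604 ≡ 2489 (mod 3397)
2098^4 ≡ 2489^2 = 6195121 ≡ 2390 (mod 3397)
2098^8 ≡ 2390^2 = 5712100 ≡ 1743 (mod 3397)
2098^16 ≡ 1743^2 = 3038049 ≡ 1131 (mod 3397)
2098^32 ≡ 1131^2 = 1279161 ≡ 1889 (mod 3397)
2098^38 = 2098^32 · 2098^4 · 2098^2 ≡ 1889 · 2390 · 2489 (mod 3397).
Accumulate the product:
1889 · 2390 = 4514710 ≡ 97
97 · 2489 = 241433 ≡ 246

246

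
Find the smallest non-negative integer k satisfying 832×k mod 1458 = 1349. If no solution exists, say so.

no solution

gcd(832, 1458) = 2, and 2 does not divide 1349.
So the congruence has no solution.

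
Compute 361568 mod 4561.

1249

361568 = 79·4561 + 1249, so 361568 ≡ 1249 (mod 4561).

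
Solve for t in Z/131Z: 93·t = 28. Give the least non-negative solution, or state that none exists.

gcd(93, 131) = 1, so a unique solution mod 131 exists.
93⁻¹ ≡ 31 (mod 131).
t ≡ 31·28 ≡ 82 (mod 131).

82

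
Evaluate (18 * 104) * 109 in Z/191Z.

60

18 * 104 = 1872 ≡ 153 (mod 191)
153 * 109 = 16677 ≡ 60 (mod 191)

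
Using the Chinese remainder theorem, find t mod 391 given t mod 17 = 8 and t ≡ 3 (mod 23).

17⁻¹ mod 23: 17×19 ≡ 1 (mod 23), so 17⁻¹ ≡ 19.
t = 8 + 17×((3 − 8)×19 mod 23) = 8 + 17×20 = 348.

348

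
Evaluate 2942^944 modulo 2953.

1818

Using repeated squaring:
944 in binary is 1110110000, i.e. 944 = 512 + 256 + 128 + 32 + 16.
2942^1 ≡ 2942 (mod 2953)
2942^2 ≡ 2942^2 = 8655364 ≡ 121 (mod 2953)
2942^4 ≡ 121^2 = 14641 ≡ 2829 (mod 2953)
2942^8 ≡ 2829^2 = 8003241 ≡ 611 (mod 2953)
2942^16 ≡ 611^2 = 373321 ≡ 1243 (mod 2953)
2942^32 ≡ 1243^2 = 1545049 ≡ 630 (mod 2953)
2942^64 ≡ 630^2 = 396900 ≡ 1198 (mod 2953)
2942^128 ≡ 1198^2 = 1435204 ≡ 46 (mod 2953)
2942^256 ≡ 46^2 = 2116 (mod 2953)
2942^512 ≡ 2116^2 = 4477456 ≡ 708 (mod 2953)
2942^944 = 2942^512 · 2942^256 · 2942^128 · 2942^32 · 2942^16 ≡ 708 · 2116 · 46 · 630 · 1243 (mod 2953).
Accumulate the product:
708 · 2116 = 1498128 ≡ 957
957 · 46 = 44022 ≡ 2680
2680 · 630 = 1688400 ≡ 2237
2237 · 1243 = 2780591 ≡ 1818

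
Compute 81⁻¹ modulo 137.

By the extended Euclidean algorithm:
137 = 1·81 + 56
81 = 1·56 + 25
56 = 2·25 + 6
25 = 4·6 + 1
6 = 6·1 + 0
gcd(81, 137) = 1, so the inverse exists.
Back-substitute for 1:
1 = 1·25 − 4·6
  = −4·56 + 9·25
  = 9·81 − 13·56
  = −13·137 + 22·81
So 81⁻¹ ≡ 22 (mod 137).

22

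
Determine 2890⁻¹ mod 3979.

Run the extended Euclidean algorithm:
3979 = 1*2890 + 1089
2890 = 2*1089 + 712
1089 = 1*712 + 377
712 = 1*377 + 335
377 = 1*335 + 42
335 = 7*42 + 41
42 = 1*41 + 1
41 = 41*1 + 0
gcd(2890, 3979) = 1, so the inverse exists.
Bézout: 1 = 69*3979 − 95*2890.
So 2890⁻¹ ≡ −95 ≡ 3884 (mod 3979).

3884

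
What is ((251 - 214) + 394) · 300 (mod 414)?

251 - 214 = 37
37 + 394 = 431 ≡ 17 (mod 414)
17 · 300 = 5100 ≡ 132 (mod 414)

132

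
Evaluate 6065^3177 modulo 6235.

5010

3177 in binary is 110001101001, i.e. 3177 = 2048 + 1024 + 64 + 32 + 8 + 1.
6065^1 ≡ 6065 (mod 6235)
6065^2 ≡ 6065^2 = 36784225 ≡ 3960 (mod 6235)
6065^4 ≡ 3960^2 = 15681600 ≡ 575 (mod 6235)
6065^8 ≡ 575^2 = 330625 ≡ 170 (mod 6235)
6065^16 ≡ 170^2 = 28900 ≡ 3960 (mod 6235)
6065^32 ≡ 3960^2 = 15681600 ≡ 575 (mod 6235)
6065^64 ≡ 575^2 = 330625 ≡ 170 (mod 6235)
6065^128 ≡ 170^2 = 28900 ≡ 3960 (mod 6235)
6065^256 ≡ 3960^2 = 15681600 ≡ 575 (mod 6235)
6065^512 ≡ 575^2 = 330625 ≡ 170 (mod 6235)
6065^1024 ≡ 170^2 = 28900 ≡ 3960 (mod 6235)
6065^2048 ≡ 3960^2 = 15681600 ≡ 575 (mod 6235)
6065^3177 = 6065^2048 × 6065^1024 × 6065^64 × 6065^32 × 6065^8 × 6065^1 ≡ 575 × 3960 × 170 × 575 × 170 × 6065 (mod 6235).
Accumulate the product:
575 × 3960 = 2277000 ≡ 1225
1225 × 170 = 208250 ≡ 2495
2495 × 575 = 1434625 ≡ 575
575 × 170 = 97750 ≡ 4225
4225 × 6065 = 25624625 ≡ 5010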